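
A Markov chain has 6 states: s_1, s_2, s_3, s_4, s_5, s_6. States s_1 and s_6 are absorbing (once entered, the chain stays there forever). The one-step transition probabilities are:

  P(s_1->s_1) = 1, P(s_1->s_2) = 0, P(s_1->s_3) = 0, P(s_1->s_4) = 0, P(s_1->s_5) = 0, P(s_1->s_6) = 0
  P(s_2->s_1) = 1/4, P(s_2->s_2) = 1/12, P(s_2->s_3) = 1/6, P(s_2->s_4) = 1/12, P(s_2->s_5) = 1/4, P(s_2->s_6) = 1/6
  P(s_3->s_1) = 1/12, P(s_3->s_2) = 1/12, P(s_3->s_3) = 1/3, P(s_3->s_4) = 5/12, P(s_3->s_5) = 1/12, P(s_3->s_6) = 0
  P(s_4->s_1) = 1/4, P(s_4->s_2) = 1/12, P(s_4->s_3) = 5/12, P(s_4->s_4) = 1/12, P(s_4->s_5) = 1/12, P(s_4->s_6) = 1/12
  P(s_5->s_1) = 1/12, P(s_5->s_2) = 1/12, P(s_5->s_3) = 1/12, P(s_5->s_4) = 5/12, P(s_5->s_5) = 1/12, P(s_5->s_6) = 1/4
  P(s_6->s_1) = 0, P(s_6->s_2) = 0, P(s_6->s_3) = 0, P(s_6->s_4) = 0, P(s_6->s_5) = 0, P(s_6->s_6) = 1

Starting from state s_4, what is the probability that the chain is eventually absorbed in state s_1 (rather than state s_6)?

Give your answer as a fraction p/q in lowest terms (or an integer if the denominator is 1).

Answer: 111/160

Derivation:
Let a_i = P(absorbed in s_1 | start in state i).
Boundary conditions: a_s_1 = 1, a_s_6 = 0.
For each transient state i, a_i = sum_j P(i->j) * a_j:
  a_s_2 = 1/4*a_s_1 + 1/12*a_s_2 + 1/6*a_s_3 + 1/12*a_s_4 + 1/4*a_s_5 + 1/6*a_s_6
  a_s_3 = 1/12*a_s_1 + 1/12*a_s_2 + 1/3*a_s_3 + 5/12*a_s_4 + 1/12*a_s_5 + 0*a_s_6
  a_s_4 = 1/4*a_s_1 + 1/12*a_s_2 + 5/12*a_s_3 + 1/12*a_s_4 + 1/12*a_s_5 + 1/12*a_s_6
  a_s_5 = 1/12*a_s_1 + 1/12*a_s_2 + 1/12*a_s_3 + 5/12*a_s_4 + 1/12*a_s_5 + 1/4*a_s_6

Substituting a_s_1 = 1 and a_s_6 = 0, rearrange to (I - Q) a = r where r[i] = P(i -> s_1):
  [11/12, -1/6, -1/12, -1/4] . (a_s_2, a_s_3, a_s_4, a_s_5) = 1/4
  [-1/12, 2/3, -5/12, -1/12] . (a_s_2, a_s_3, a_s_4, a_s_5) = 1/12
  [-1/12, -5/12, 11/12, -1/12] . (a_s_2, a_s_3, a_s_4, a_s_5) = 1/4
  [-1/12, -1/12, -5/12, 11/12] . (a_s_2, a_s_3, a_s_4, a_s_5) = 1/12

Solving yields:
  a_s_2 = 97/160
  a_s_3 = 7/10
  a_s_4 = 111/160
  a_s_5 = 21/40

Starting state is s_4, so the absorption probability is a_s_4 = 111/160.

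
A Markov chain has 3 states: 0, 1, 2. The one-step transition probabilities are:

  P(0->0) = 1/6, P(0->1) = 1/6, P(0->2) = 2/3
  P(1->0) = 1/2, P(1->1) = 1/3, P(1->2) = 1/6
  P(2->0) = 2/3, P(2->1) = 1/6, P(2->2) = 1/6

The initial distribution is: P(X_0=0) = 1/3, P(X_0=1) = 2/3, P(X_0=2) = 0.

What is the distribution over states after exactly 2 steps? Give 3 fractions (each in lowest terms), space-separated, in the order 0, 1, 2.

Answer: 23/54 23/108 13/36

Derivation:
Propagating the distribution step by step (d_{t+1} = d_t * P):
d_0 = (0=1/3, 1=2/3, 2=0)
  d_1[0] = 1/3*1/6 + 2/3*1/2 + 0*2/3 = 7/18
  d_1[1] = 1/3*1/6 + 2/3*1/3 + 0*1/6 = 5/18
  d_1[2] = 1/3*2/3 + 2/3*1/6 + 0*1/6 = 1/3
d_1 = (0=7/18, 1=5/18, 2=1/3)
  d_2[0] = 7/18*1/6 + 5/18*1/2 + 1/3*2/3 = 23/54
  d_2[1] = 7/18*1/6 + 5/18*1/3 + 1/3*1/6 = 23/108
  d_2[2] = 7/18*2/3 + 5/18*1/6 + 1/3*1/6 = 13/36
d_2 = (0=23/54, 1=23/108, 2=13/36)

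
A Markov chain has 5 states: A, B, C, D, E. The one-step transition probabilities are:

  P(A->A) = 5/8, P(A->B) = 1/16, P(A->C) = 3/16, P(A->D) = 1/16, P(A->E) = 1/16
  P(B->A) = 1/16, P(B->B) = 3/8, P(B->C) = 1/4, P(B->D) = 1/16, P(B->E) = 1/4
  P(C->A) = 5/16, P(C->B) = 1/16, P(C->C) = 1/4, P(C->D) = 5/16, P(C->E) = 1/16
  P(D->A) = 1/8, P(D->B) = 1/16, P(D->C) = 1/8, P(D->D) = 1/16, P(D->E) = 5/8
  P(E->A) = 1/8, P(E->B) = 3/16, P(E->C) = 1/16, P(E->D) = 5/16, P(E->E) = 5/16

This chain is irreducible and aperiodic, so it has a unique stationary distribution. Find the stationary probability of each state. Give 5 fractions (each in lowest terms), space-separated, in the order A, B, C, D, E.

Answer: 7541/25524 1717/12762 2119/12762 2093/12762 6125/25524

Derivation:
The stationary distribution satisfies pi = pi * P, i.e.:
  pi_A = 5/8*pi_A + 1/16*pi_B + 5/16*pi_C + 1/8*pi_D + 1/8*pi_E
  pi_B = 1/16*pi_A + 3/8*pi_B + 1/16*pi_C + 1/16*pi_D + 3/16*pi_E
  pi_C = 3/16*pi_A + 1/4*pi_B + 1/4*pi_C + 1/8*pi_D + 1/16*pi_E
  pi_D = 1/16*pi_A + 1/16*pi_B + 5/16*pi_C + 1/16*pi_D + 5/16*pi_E
  pi_E = 1/16*pi_A + 1/4*pi_B + 1/16*pi_C + 5/8*pi_D + 5/16*pi_E
with normalization: pi_A + pi_B + pi_C + pi_D + pi_E = 1.

Using the first 4 balance equations plus normalization, the linear system A*pi = b is:
  [-3/8, 1/16, 5/16, 1/8, 1/8] . pi = 0
  [1/16, -5/8, 1/16, 1/16, 3/16] . pi = 0
  [3/16, 1/4, -3/4, 1/8, 1/16] . pi = 0
  [1/16, 1/16, 5/16, -15/16, 5/16] . pi = 0
  [1, 1, 1, 1, 1] . pi = 1

Solving yields:
  pi_A = 7541/25524
  pi_B = 1717/12762
  pi_C = 2119/12762
  pi_D = 2093/12762
  pi_E = 6125/25524

Verification (pi * P):
  7541/25524*5/8 + 1717/12762*1/16 + 2119/12762*5/16 + 2093/12762*1/8 + 6125/25524*1/8 = 7541/25524 = pi_A  (ok)
  7541/25524*1/16 + 1717/12762*3/8 + 2119/12762*1/16 + 2093/12762*1/16 + 6125/25524*3/16 = 1717/12762 = pi_B  (ok)
  7541/25524*3/16 + 1717/12762*1/4 + 2119/12762*1/4 + 2093/12762*1/8 + 6125/25524*1/16 = 2119/12762 = pi_C  (ok)
  7541/25524*1/16 + 1717/12762*1/16 + 2119/12762*5/16 + 2093/12762*1/16 + 6125/25524*5/16 = 2093/12762 = pi_D  (ok)
  7541/25524*1/16 + 1717/12762*1/4 + 2119/12762*1/16 + 2093/12762*5/8 + 6125/25524*5/16 = 6125/25524 = pi_E  (ok)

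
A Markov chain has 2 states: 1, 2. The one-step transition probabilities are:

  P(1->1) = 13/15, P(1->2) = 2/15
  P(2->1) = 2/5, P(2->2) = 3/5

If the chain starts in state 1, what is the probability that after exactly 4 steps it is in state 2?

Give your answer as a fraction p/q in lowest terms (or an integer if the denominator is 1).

Computing P^4 by repeated multiplication:
P^1 =
  1: [13/15, 2/15]
  2: [2/5, 3/5]
P^2 =
  1: [181/225, 44/225]
  2: [44/75, 31/75]
P^3 =
  1: [2617/3375, 758/3375]
  2: [758/1125, 367/1125]
P^4 =
  1: [38569/50625, 12056/50625]
  2: [12056/16875, 4819/16875]

(P^4)[1 -> 2] = 12056/50625

Answer: 12056/50625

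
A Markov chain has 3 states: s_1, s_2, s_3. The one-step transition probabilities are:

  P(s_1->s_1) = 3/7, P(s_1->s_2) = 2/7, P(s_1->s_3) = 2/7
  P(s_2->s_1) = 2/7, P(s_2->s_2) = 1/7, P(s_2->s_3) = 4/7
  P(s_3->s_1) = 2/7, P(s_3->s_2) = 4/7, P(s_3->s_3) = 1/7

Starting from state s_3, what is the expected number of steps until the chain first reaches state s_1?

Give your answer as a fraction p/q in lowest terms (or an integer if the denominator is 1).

Answer: 7/2

Derivation:
Let h_i = expected steps to first reach s_1 from state i.
Boundary: h_s_1 = 0.
First-step equations for the other states:
  h_s_2 = 1 + 2/7*h_s_1 + 1/7*h_s_2 + 4/7*h_s_3
  h_s_3 = 1 + 2/7*h_s_1 + 4/7*h_s_2 + 1/7*h_s_3

Substituting h_s_1 = 0 and rearranging gives the linear system (I - Q) h = 1:
  [6/7, -4/7] . (h_s_2, h_s_3) = 1
  [-4/7, 6/7] . (h_s_2, h_s_3) = 1

Solving yields:
  h_s_2 = 7/2
  h_s_3 = 7/2

Starting state is s_3, so the expected hitting time is h_s_3 = 7/2.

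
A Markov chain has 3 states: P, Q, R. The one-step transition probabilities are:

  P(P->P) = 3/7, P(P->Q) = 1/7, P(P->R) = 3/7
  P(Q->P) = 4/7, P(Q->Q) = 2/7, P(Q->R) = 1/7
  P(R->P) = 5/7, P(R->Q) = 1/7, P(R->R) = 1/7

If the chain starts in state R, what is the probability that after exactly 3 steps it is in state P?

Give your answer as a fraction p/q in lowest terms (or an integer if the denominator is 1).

Answer: 27/49

Derivation:
Computing P^3 by repeated multiplication:
P^1 =
  P: [3/7, 1/7, 3/7]
  Q: [4/7, 2/7, 1/7]
  R: [5/7, 1/7, 1/7]
P^2 =
  P: [4/7, 8/49, 13/49]
  Q: [25/49, 9/49, 15/49]
  R: [24/49, 8/49, 17/49]
P^3 =
  P: [181/343, 57/343, 15/49]
  Q: [186/343, 58/343, 99/343]
  R: [27/49, 57/343, 97/343]

(P^3)[R -> P] = 27/49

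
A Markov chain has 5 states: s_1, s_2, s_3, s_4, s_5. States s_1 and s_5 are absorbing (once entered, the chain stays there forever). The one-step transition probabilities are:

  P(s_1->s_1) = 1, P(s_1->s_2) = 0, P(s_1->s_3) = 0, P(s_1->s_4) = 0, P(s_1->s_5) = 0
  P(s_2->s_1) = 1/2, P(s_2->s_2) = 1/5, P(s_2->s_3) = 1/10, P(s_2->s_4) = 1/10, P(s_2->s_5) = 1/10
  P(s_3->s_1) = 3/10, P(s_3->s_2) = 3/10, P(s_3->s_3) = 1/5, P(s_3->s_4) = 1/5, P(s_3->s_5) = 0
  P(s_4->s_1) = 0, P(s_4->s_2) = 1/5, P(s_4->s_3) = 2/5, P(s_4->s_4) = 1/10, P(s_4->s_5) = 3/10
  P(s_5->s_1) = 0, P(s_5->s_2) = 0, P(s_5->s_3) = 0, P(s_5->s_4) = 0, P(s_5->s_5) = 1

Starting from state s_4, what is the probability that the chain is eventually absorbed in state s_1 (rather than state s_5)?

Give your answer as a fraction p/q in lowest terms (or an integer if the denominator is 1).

Let a_i = P(absorbed in s_1 | start in state i).
Boundary conditions: a_s_1 = 1, a_s_5 = 0.
For each transient state i, a_i = sum_j P(i->j) * a_j:
  a_s_2 = 1/2*a_s_1 + 1/5*a_s_2 + 1/10*a_s_3 + 1/10*a_s_4 + 1/10*a_s_5
  a_s_3 = 3/10*a_s_1 + 3/10*a_s_2 + 1/5*a_s_3 + 1/5*a_s_4 + 0*a_s_5
  a_s_4 = 0*a_s_1 + 1/5*a_s_2 + 2/5*a_s_3 + 1/10*a_s_4 + 3/10*a_s_5

Substituting a_s_1 = 1 and a_s_5 = 0, rearrange to (I - Q) a = r where r[i] = P(i -> s_1):
  [4/5, -1/10, -1/10] . (a_s_2, a_s_3, a_s_4) = 1/2
  [-3/10, 4/5, -1/5] . (a_s_2, a_s_3, a_s_4) = 3/10
  [-1/5, -2/5, 9/10] . (a_s_2, a_s_3, a_s_4) = 0

Solving yields:
  a_s_2 = 359/453
  a_s_3 = 365/453
  a_s_4 = 242/453

Starting state is s_4, so the absorption probability is a_s_4 = 242/453.

Answer: 242/453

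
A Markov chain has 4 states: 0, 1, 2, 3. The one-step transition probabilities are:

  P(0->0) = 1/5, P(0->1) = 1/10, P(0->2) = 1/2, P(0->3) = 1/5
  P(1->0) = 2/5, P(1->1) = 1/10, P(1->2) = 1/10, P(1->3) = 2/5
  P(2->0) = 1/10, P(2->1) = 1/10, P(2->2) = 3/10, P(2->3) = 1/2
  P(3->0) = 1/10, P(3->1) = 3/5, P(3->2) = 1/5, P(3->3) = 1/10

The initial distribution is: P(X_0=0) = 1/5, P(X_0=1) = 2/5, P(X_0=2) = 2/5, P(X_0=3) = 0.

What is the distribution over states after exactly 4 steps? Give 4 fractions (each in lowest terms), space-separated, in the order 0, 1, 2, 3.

Answer: 4731/25000 2603/10000 13161/50000 7181/25000

Derivation:
Propagating the distribution step by step (d_{t+1} = d_t * P):
d_0 = (0=1/5, 1=2/5, 2=2/5, 3=0)
  d_1[0] = 1/5*1/5 + 2/5*2/5 + 2/5*1/10 + 0*1/10 = 6/25
  d_1[1] = 1/5*1/10 + 2/5*1/10 + 2/5*1/10 + 0*3/5 = 1/10
  d_1[2] = 1/5*1/2 + 2/5*1/10 + 2/5*3/10 + 0*1/5 = 13/50
  d_1[3] = 1/5*1/5 + 2/5*2/5 + 2/5*1/2 + 0*1/10 = 2/5
d_1 = (0=6/25, 1=1/10, 2=13/50, 3=2/5)
  d_2[0] = 6/25*1/5 + 1/10*2/5 + 13/50*1/10 + 2/5*1/10 = 77/500
  d_2[1] = 6/25*1/10 + 1/10*1/10 + 13/50*1/10 + 2/5*3/5 = 3/10
  d_2[2] = 6/25*1/2 + 1/10*1/10 + 13/50*3/10 + 2/5*1/5 = 36/125
  d_2[3] = 6/25*1/5 + 1/10*2/5 + 13/50*1/2 + 2/5*1/10 = 129/500
d_2 = (0=77/500, 1=3/10, 2=36/125, 3=129/500)
  d_3[0] = 77/500*1/5 + 3/10*2/5 + 36/125*1/10 + 129/500*1/10 = 1027/5000
  d_3[1] = 77/500*1/10 + 3/10*1/10 + 36/125*1/10 + 129/500*3/5 = 229/1000
  d_3[2] = 77/500*1/2 + 3/10*1/10 + 36/125*3/10 + 129/500*1/5 = 49/200
  d_3[3] = 77/500*1/5 + 3/10*2/5 + 36/125*1/2 + 129/500*1/10 = 1603/5000
d_3 = (0=1027/5000, 1=229/1000, 2=49/200, 3=1603/5000)
  d_4[0] = 1027/5000*1/5 + 229/1000*2/5 + 49/200*1/10 + 1603/5000*1/10 = 4731/25000
  d_4[1] = 1027/5000*1/10 + 229/1000*1/10 + 49/200*1/10 + 1603/5000*3/5 = 2603/10000
  d_4[2] = 1027/5000*1/2 + 229/1000*1/10 + 49/200*3/10 + 1603/5000*1/5 = 13161/50000
  d_4[3] = 1027/5000*1/5 + 229/1000*2/5 + 49/200*1/2 + 1603/5000*1/10 = 7181/25000
d_4 = (0=4731/25000, 1=2603/10000, 2=13161/50000, 3=7181/25000)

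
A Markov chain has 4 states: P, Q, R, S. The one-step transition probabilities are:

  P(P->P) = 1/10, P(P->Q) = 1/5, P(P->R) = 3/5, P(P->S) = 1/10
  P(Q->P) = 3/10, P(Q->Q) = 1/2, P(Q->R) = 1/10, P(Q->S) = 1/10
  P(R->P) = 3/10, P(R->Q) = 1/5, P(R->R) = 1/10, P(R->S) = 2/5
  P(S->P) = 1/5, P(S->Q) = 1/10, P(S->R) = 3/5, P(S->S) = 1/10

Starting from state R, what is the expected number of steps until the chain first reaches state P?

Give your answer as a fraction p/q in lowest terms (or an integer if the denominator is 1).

Answer: 40/11

Derivation:
Let h_i = expected steps to first reach P from state i.
Boundary: h_P = 0.
First-step equations for the other states:
  h_Q = 1 + 3/10*h_P + 1/2*h_Q + 1/10*h_R + 1/10*h_S
  h_R = 1 + 3/10*h_P + 1/5*h_Q + 1/10*h_R + 2/5*h_S
  h_S = 1 + 1/5*h_P + 1/10*h_Q + 3/5*h_R + 1/10*h_S

Substituting h_P = 0 and rearranging gives the linear system (I - Q) h = 1:
  [1/2, -1/10, -1/10] . (h_Q, h_R, h_S) = 1
  [-1/5, 9/10, -2/5] . (h_Q, h_R, h_S) = 1
  [-1/10, -3/5, 9/10] . (h_Q, h_R, h_S) = 1

Solving yields:
  h_Q = 425/121
  h_R = 40/11
  h_S = 475/121

Starting state is R, so the expected hitting time is h_R = 40/11.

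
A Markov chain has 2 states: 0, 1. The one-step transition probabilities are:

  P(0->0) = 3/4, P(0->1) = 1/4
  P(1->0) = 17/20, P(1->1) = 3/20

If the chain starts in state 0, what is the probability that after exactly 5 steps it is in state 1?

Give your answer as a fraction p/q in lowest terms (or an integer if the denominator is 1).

Computing P^5 by repeated multiplication:
P^1 =
  0: [3/4, 1/4]
  1: [17/20, 3/20]
P^2 =
  0: [31/40, 9/40]
  1: [153/200, 47/200]
P^3 =
  0: [309/400, 91/400]
  1: [1547/2000, 453/2000]
P^4 =
  0: [3091/4000, 909/4000]
  1: [15453/20000, 4547/20000]
P^5 =
  0: [30909/40000, 9091/40000]
  1: [154547/200000, 45453/200000]

(P^5)[0 -> 1] = 9091/40000

Answer: 9091/40000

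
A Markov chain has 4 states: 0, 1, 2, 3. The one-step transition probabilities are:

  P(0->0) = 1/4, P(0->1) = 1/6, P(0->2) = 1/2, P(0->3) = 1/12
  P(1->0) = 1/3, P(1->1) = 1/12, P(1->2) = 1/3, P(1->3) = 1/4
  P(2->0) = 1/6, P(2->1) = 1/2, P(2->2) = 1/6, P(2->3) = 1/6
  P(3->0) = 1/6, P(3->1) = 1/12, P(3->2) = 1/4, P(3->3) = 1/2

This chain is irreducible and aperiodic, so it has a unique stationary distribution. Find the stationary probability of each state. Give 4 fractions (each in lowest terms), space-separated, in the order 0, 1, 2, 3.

Answer: 358/1605 364/1605 481/1605 134/535

Derivation:
The stationary distribution satisfies pi = pi * P, i.e.:
  pi_0 = 1/4*pi_0 + 1/3*pi_1 + 1/6*pi_2 + 1/6*pi_3
  pi_1 = 1/6*pi_0 + 1/12*pi_1 + 1/2*pi_2 + 1/12*pi_3
  pi_2 = 1/2*pi_0 + 1/3*pi_1 + 1/6*pi_2 + 1/4*pi_3
  pi_3 = 1/12*pi_0 + 1/4*pi_1 + 1/6*pi_2 + 1/2*pi_3
with normalization: pi_0 + pi_1 + pi_2 + pi_3 = 1.

Using the first 3 balance equations plus normalization, the linear system A*pi = b is:
  [-3/4, 1/3, 1/6, 1/6] . pi = 0
  [1/6, -11/12, 1/2, 1/12] . pi = 0
  [1/2, 1/3, -5/6, 1/4] . pi = 0
  [1, 1, 1, 1] . pi = 1

Solving yields:
  pi_0 = 358/1605
  pi_1 = 364/1605
  pi_2 = 481/1605
  pi_3 = 134/535

Verification (pi * P):
  358/1605*1/4 + 364/1605*1/3 + 481/1605*1/6 + 134/535*1/6 = 358/1605 = pi_0  (ok)
  358/1605*1/6 + 364/1605*1/12 + 481/1605*1/2 + 134/535*1/12 = 364/1605 = pi_1  (ok)
  358/1605*1/2 + 364/1605*1/3 + 481/1605*1/6 + 134/535*1/4 = 481/1605 = pi_2  (ok)
  358/1605*1/12 + 364/1605*1/4 + 481/1605*1/6 + 134/535*1/2 = 134/535 = pi_3  (ok)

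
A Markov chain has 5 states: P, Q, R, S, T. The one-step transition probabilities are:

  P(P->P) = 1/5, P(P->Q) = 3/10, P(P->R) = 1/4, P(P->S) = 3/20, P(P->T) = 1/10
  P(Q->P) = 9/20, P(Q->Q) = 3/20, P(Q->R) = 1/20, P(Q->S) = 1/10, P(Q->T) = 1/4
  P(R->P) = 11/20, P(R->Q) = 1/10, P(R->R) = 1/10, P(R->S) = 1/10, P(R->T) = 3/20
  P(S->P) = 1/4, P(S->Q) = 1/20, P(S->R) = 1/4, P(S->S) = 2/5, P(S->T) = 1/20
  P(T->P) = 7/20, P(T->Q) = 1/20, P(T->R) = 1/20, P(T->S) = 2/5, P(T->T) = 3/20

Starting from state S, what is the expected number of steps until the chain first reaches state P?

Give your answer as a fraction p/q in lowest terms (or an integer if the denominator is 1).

Answer: 19210/6327

Derivation:
Let h_i = expected steps to first reach P from state i.
Boundary: h_P = 0.
First-step equations for the other states:
  h_Q = 1 + 9/20*h_P + 3/20*h_Q + 1/20*h_R + 1/10*h_S + 1/4*h_T
  h_R = 1 + 11/20*h_P + 1/10*h_Q + 1/10*h_R + 1/10*h_S + 3/20*h_T
  h_S = 1 + 1/4*h_P + 1/20*h_Q + 1/4*h_R + 2/5*h_S + 1/20*h_T
  h_T = 1 + 7/20*h_P + 1/20*h_Q + 1/20*h_R + 2/5*h_S + 3/20*h_T

Substituting h_P = 0 and rearranging gives the linear system (I - Q) h = 1:
  [17/20, -1/20, -1/10, -1/4] . (h_Q, h_R, h_S, h_T) = 1
  [-1/10, 9/10, -1/10, -3/20] . (h_Q, h_R, h_S, h_T) = 1
  [-1/20, -1/4, 3/5, -1/20] . (h_Q, h_R, h_S, h_T) = 1
  [-1/20, -1/20, -2/5, 17/20] . (h_Q, h_R, h_S, h_T) = 1

Solving yields:
  h_Q = 15890/6327
  h_R = 13970/6327
  h_S = 19210/6327
  h_T = 320/111

Starting state is S, so the expected hitting time is h_S = 19210/6327.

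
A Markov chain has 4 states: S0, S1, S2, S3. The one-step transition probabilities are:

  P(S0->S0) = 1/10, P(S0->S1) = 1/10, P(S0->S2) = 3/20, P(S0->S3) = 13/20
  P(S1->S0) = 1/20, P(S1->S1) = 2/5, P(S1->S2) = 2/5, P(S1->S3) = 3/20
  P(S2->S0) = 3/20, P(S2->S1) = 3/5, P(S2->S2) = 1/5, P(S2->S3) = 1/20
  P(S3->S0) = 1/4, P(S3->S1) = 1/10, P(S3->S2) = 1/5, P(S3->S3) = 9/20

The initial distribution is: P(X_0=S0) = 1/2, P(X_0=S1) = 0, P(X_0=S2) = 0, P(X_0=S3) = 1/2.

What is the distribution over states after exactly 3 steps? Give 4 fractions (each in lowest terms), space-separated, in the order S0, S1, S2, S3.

Answer: 2519/16000 2167/8000 3747/16000 27/80

Derivation:
Propagating the distribution step by step (d_{t+1} = d_t * P):
d_0 = (S0=1/2, S1=0, S2=0, S3=1/2)
  d_1[S0] = 1/2*1/10 + 0*1/20 + 0*3/20 + 1/2*1/4 = 7/40
  d_1[S1] = 1/2*1/10 + 0*2/5 + 0*3/5 + 1/2*1/10 = 1/10
  d_1[S2] = 1/2*3/20 + 0*2/5 + 0*1/5 + 1/2*1/5 = 7/40
  d_1[S3] = 1/2*13/20 + 0*3/20 + 0*1/20 + 1/2*9/20 = 11/20
d_1 = (S0=7/40, S1=1/10, S2=7/40, S3=11/20)
  d_2[S0] = 7/40*1/10 + 1/10*1/20 + 7/40*3/20 + 11/20*1/4 = 149/800
  d_2[S1] = 7/40*1/10 + 1/10*2/5 + 7/40*3/5 + 11/20*1/10 = 87/400
  d_2[S2] = 7/40*3/20 + 1/10*2/5 + 7/40*1/5 + 11/20*1/5 = 169/800
  d_2[S3] = 7/40*13/20 + 1/10*3/20 + 7/40*1/20 + 11/20*9/20 = 77/200
d_2 = (S0=149/800, S1=87/400, S2=169/800, S3=77/200)
  d_3[S0] = 149/800*1/10 + 87/400*1/20 + 169/800*3/20 + 77/200*1/4 = 2519/16000
  d_3[S1] = 149/800*1/10 + 87/400*2/5 + 169/800*3/5 + 77/200*1/10 = 2167/8000
  d_3[S2] = 149/800*3/20 + 87/400*2/5 + 169/800*1/5 + 77/200*1/5 = 3747/16000
  d_3[S3] = 149/800*13/20 + 87/400*3/20 + 169/800*1/20 + 77/200*9/20 = 27/80
d_3 = (S0=2519/16000, S1=2167/8000, S2=3747/16000, S3=27/80)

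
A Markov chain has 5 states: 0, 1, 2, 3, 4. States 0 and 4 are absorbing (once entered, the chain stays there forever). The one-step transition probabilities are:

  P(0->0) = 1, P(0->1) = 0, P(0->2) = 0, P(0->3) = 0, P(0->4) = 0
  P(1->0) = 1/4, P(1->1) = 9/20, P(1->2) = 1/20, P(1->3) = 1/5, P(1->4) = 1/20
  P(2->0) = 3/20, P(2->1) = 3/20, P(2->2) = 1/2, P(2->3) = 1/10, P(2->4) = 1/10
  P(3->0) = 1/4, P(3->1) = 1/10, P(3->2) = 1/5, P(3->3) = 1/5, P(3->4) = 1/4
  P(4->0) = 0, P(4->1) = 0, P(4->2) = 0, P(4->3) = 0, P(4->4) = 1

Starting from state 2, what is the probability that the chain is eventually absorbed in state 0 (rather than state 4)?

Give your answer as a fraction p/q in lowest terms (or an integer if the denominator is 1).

Answer: 467/746

Derivation:
Let a_i = P(absorbed in 0 | start in state i).
Boundary conditions: a_0 = 1, a_4 = 0.
For each transient state i, a_i = sum_j P(i->j) * a_j:
  a_1 = 1/4*a_0 + 9/20*a_1 + 1/20*a_2 + 1/5*a_3 + 1/20*a_4
  a_2 = 3/20*a_0 + 3/20*a_1 + 1/2*a_2 + 1/10*a_3 + 1/10*a_4
  a_3 = 1/4*a_0 + 1/10*a_1 + 1/5*a_2 + 1/5*a_3 + 1/4*a_4

Substituting a_0 = 1 and a_4 = 0, rearrange to (I - Q) a = r where r[i] = P(i -> 0):
  [11/20, -1/20, -1/5] . (a_1, a_2, a_3) = 1/4
  [-3/20, 1/2, -1/10] . (a_1, a_2, a_3) = 3/20
  [-1/10, -1/5, 4/5] . (a_1, a_2, a_3) = 1/4

Solving yields:
  a_1 = 533/746
  a_2 = 467/746
  a_3 = 833/1492

Starting state is 2, so the absorption probability is a_2 = 467/746.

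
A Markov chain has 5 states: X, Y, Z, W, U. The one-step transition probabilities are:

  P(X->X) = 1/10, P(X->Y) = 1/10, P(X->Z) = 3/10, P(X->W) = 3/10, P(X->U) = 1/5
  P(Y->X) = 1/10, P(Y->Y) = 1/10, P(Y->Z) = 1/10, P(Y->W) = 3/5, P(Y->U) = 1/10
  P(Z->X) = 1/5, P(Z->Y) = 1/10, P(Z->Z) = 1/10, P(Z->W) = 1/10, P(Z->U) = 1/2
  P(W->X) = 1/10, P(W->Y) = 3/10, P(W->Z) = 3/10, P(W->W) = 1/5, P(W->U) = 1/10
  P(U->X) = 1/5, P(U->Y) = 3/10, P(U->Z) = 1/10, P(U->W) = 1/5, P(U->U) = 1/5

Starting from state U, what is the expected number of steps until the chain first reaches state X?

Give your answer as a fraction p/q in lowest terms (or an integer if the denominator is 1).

Let h_i = expected steps to first reach X from state i.
Boundary: h_X = 0.
First-step equations for the other states:
  h_Y = 1 + 1/10*h_X + 1/10*h_Y + 1/10*h_Z + 3/5*h_W + 1/10*h_U
  h_Z = 1 + 1/5*h_X + 1/10*h_Y + 1/10*h_Z + 1/10*h_W + 1/2*h_U
  h_W = 1 + 1/10*h_X + 3/10*h_Y + 3/10*h_Z + 1/5*h_W + 1/10*h_U
  h_U = 1 + 1/5*h_X + 3/10*h_Y + 1/10*h_Z + 1/5*h_W + 1/5*h_U

Substituting h_X = 0 and rearranging gives the linear system (I - Q) h = 1:
  [9/10, -1/10, -3/5, -1/10] . (h_Y, h_Z, h_W, h_U) = 1
  [-1/10, 9/10, -1/10, -1/2] . (h_Y, h_Z, h_W, h_U) = 1
  [-3/10, -3/10, 4/5, -1/10] . (h_Y, h_Z, h_W, h_U) = 1
  [-3/10, -1/10, -1/5, 4/5] . (h_Y, h_Z, h_W, h_U) = 1

Solving yields:
  h_Y = 6910/931
  h_Z = 6000/931
  h_W = 6780/931
  h_U = 6200/931

Starting state is U, so the expected hitting time is h_U = 6200/931.

Answer: 6200/931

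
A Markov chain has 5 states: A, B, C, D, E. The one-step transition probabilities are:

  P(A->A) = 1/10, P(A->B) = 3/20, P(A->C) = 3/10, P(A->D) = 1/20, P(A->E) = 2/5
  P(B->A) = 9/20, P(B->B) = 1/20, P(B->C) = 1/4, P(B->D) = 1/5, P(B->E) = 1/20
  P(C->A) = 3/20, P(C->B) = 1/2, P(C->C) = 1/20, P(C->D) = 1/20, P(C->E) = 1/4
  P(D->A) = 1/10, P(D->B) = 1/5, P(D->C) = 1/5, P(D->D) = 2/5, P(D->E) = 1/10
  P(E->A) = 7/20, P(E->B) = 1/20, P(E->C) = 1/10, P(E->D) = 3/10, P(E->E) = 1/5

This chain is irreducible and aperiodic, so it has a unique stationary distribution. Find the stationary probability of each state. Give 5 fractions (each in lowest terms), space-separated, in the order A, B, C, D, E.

The stationary distribution satisfies pi = pi * P, i.e.:
  pi_A = 1/10*pi_A + 9/20*pi_B + 3/20*pi_C + 1/10*pi_D + 7/20*pi_E
  pi_B = 3/20*pi_A + 1/20*pi_B + 1/2*pi_C + 1/5*pi_D + 1/20*pi_E
  pi_C = 3/10*pi_A + 1/4*pi_B + 1/20*pi_C + 1/5*pi_D + 1/10*pi_E
  pi_D = 1/20*pi_A + 1/5*pi_B + 1/20*pi_C + 2/5*pi_D + 3/10*pi_E
  pi_E = 2/5*pi_A + 1/20*pi_B + 1/4*pi_C + 1/10*pi_D + 1/5*pi_E
with normalization: pi_A + pi_B + pi_C + pi_D + pi_E = 1.

Using the first 4 balance equations plus normalization, the linear system A*pi = b is:
  [-9/10, 9/20, 3/20, 1/10, 7/20] . pi = 0
  [3/20, -19/20, 1/2, 1/5, 1/20] . pi = 0
  [3/10, 1/4, -19/20, 1/5, 1/10] . pi = 0
  [1/20, 1/5, 1/20, -3/5, 3/10] . pi = 0
  [1, 1, 1, 1, 1] . pi = 1

Solving yields:
  pi_A = 20037/88814
  pi_B = 16435/88814
  pi_C = 16307/88814
  pi_D = 17683/88814
  pi_E = 9176/44407

Verification (pi * P):
  20037/88814*1/10 + 16435/88814*9/20 + 16307/88814*3/20 + 17683/88814*1/10 + 9176/44407*7/20 = 20037/88814 = pi_A  (ok)
  20037/88814*3/20 + 16435/88814*1/20 + 16307/88814*1/2 + 17683/88814*1/5 + 9176/44407*1/20 = 16435/88814 = pi_B  (ok)
  20037/88814*3/10 + 16435/88814*1/4 + 16307/88814*1/20 + 17683/88814*1/5 + 9176/44407*1/10 = 16307/88814 = pi_C  (ok)
  20037/88814*1/20 + 16435/88814*1/5 + 16307/88814*1/20 + 17683/88814*2/5 + 9176/44407*3/10 = 17683/88814 = pi_D  (ok)
  20037/88814*2/5 + 16435/88814*1/20 + 16307/88814*1/4 + 17683/88814*1/10 + 9176/44407*1/5 = 9176/44407 = pi_E  (ok)

Answer: 20037/88814 16435/88814 16307/88814 17683/88814 9176/44407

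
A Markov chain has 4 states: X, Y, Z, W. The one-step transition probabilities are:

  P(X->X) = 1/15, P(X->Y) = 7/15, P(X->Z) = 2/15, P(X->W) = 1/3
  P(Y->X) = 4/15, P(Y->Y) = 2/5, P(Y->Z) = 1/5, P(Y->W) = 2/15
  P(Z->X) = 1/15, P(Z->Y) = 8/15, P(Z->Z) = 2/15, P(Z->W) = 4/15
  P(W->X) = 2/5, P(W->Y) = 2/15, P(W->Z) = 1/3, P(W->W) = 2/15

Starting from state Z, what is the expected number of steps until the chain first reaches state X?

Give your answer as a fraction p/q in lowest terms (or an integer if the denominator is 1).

Answer: 1385/291

Derivation:
Let h_i = expected steps to first reach X from state i.
Boundary: h_X = 0.
First-step equations for the other states:
  h_Y = 1 + 4/15*h_X + 2/5*h_Y + 1/5*h_Z + 2/15*h_W
  h_Z = 1 + 1/15*h_X + 8/15*h_Y + 2/15*h_Z + 4/15*h_W
  h_W = 1 + 2/5*h_X + 2/15*h_Y + 1/3*h_Z + 2/15*h_W

Substituting h_X = 0 and rearranging gives the linear system (I - Q) h = 1:
  [3/5, -1/5, -2/15] . (h_Y, h_Z, h_W) = 1
  [-8/15, 13/15, -4/15] . (h_Y, h_Z, h_W) = 1
  [-2/15, -1/3, 13/15] . (h_Y, h_Z, h_W) = 1

Solving yields:
  h_Y = 1180/291
  h_Z = 1385/291
  h_W = 350/97

Starting state is Z, so the expected hitting time is h_Z = 1385/291.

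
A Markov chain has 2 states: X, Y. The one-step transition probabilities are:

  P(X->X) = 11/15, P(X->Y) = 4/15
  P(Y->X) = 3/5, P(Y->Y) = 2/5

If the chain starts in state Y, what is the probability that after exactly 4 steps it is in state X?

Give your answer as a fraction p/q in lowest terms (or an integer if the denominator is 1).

Computing P^4 by repeated multiplication:
P^1 =
  X: [11/15, 4/15]
  Y: [3/5, 2/5]
P^2 =
  X: [157/225, 68/225]
  Y: [17/25, 8/25]
P^3 =
  X: [2339/3375, 1036/3375]
  Y: [259/375, 116/375]
P^4 =
  X: [35053/50625, 15572/50625]
  Y: [3893/5625, 1732/5625]

(P^4)[Y -> X] = 3893/5625

Answer: 3893/5625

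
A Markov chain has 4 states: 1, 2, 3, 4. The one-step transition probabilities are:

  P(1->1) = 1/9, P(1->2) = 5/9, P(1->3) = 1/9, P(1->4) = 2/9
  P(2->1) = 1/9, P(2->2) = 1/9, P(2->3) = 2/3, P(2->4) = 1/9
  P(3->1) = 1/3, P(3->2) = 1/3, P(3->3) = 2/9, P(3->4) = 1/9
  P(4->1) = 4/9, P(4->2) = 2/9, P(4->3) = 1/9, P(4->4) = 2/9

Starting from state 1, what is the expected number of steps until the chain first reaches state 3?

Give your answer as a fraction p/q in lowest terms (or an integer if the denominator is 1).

Let h_i = expected steps to first reach 3 from state i.
Boundary: h_3 = 0.
First-step equations for the other states:
  h_1 = 1 + 1/9*h_1 + 5/9*h_2 + 1/9*h_3 + 2/9*h_4
  h_2 = 1 + 1/9*h_1 + 1/9*h_2 + 2/3*h_3 + 1/9*h_4
  h_4 = 1 + 4/9*h_1 + 2/9*h_2 + 1/9*h_3 + 2/9*h_4

Substituting h_3 = 0 and rearranging gives the linear system (I - Q) h = 1:
  [8/9, -5/9, -2/9] . (h_1, h_2, h_4) = 1
  [-1/9, 8/9, -1/9] . (h_1, h_2, h_4) = 1
  [-4/9, -2/9, 7/9] . (h_1, h_2, h_4) = 1

Solving yields:
  h_1 = 342/103
  h_2 = 207/103
  h_4 = 387/103

Starting state is 1, so the expected hitting time is h_1 = 342/103.

Answer: 342/103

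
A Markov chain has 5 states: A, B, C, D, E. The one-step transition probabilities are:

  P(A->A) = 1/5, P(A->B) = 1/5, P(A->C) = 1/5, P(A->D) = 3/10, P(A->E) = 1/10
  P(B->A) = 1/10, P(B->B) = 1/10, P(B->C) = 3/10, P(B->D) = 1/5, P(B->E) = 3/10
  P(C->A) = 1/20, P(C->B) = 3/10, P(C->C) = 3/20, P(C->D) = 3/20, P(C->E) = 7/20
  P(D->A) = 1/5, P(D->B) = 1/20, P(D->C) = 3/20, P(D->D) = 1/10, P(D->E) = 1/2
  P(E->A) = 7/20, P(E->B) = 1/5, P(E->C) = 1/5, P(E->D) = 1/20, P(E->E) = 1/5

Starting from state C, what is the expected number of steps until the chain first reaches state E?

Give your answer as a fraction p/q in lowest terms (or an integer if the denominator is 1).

Answer: 2500/849

Derivation:
Let h_i = expected steps to first reach E from state i.
Boundary: h_E = 0.
First-step equations for the other states:
  h_A = 1 + 1/5*h_A + 1/5*h_B + 1/5*h_C + 3/10*h_D + 1/10*h_E
  h_B = 1 + 1/10*h_A + 1/10*h_B + 3/10*h_C + 1/5*h_D + 3/10*h_E
  h_C = 1 + 1/20*h_A + 3/10*h_B + 3/20*h_C + 3/20*h_D + 7/20*h_E
  h_D = 1 + 1/5*h_A + 1/20*h_B + 3/20*h_C + 1/10*h_D + 1/2*h_E

Substituting h_E = 0 and rearranging gives the linear system (I - Q) h = 1:
  [4/5, -1/5, -1/5, -3/10] . (h_A, h_B, h_C, h_D) = 1
  [-1/10, 9/10, -3/10, -1/5] . (h_A, h_B, h_C, h_D) = 1
  [-1/20, -3/10, 17/20, -3/20] . (h_A, h_B, h_C, h_D) = 1
  [-1/5, -1/20, -3/20, 9/10] . (h_A, h_B, h_C, h_D) = 1

Solving yields:
  h_A = 3170/849
  h_B = 2620/849
  h_C = 2500/849
  h_D = 2210/849

Starting state is C, so the expected hitting time is h_C = 2500/849.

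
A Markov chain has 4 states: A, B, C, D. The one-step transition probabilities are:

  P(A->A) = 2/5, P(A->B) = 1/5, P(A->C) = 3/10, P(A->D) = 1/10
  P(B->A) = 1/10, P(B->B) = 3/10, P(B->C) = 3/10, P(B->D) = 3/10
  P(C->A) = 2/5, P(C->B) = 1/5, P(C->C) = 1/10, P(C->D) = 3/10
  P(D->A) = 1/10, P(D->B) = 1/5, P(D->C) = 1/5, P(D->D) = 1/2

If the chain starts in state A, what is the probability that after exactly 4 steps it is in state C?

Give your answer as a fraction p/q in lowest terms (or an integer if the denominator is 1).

Answer: 1127/5000

Derivation:
Computing P^4 by repeated multiplication:
P^1 =
  A: [2/5, 1/5, 3/10, 1/10]
  B: [1/10, 3/10, 3/10, 3/10]
  C: [2/5, 1/5, 1/10, 3/10]
  D: [1/10, 1/5, 1/5, 1/2]
P^2 =
  A: [31/100, 11/50, 23/100, 6/25]
  B: [11/50, 23/100, 21/100, 17/50]
  C: [1/4, 11/50, 1/4, 7/25]
  D: [19/100, 11/50, 21/100, 19/50]
P^3 =
  A: [131/500, 111/500, 23/100, 143/500]
  B: [229/1000, 223/1000, 28/125, 81/250]
  C: [1/4, 111/500, 111/500, 153/500]
  D: [11/50, 111/500, 11/50, 169/500]
P^4 =
  A: [619/2500, 1111/5000, 1127/5000, 381/1250]
  B: [2359/10000, 2223/10000, 557/2500, 319/1000]
  C: [151/625, 1111/5000, 9/40, 389/1250]
  D: [29/125, 1111/5000, 1111/5000, 809/2500]

(P^4)[A -> C] = 1127/5000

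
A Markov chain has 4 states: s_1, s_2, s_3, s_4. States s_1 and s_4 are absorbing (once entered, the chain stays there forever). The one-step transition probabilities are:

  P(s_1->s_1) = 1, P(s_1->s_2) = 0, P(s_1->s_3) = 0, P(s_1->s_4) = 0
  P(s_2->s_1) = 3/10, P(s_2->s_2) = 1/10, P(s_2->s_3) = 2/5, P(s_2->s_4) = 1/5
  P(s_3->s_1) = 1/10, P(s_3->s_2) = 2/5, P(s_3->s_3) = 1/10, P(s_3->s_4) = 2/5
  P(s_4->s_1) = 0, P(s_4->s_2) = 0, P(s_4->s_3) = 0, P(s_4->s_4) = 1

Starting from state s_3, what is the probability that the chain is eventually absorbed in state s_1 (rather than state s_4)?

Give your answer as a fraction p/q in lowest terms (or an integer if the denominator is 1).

Answer: 21/65

Derivation:
Let a_i = P(absorbed in s_1 | start in state i).
Boundary conditions: a_s_1 = 1, a_s_4 = 0.
For each transient state i, a_i = sum_j P(i->j) * a_j:
  a_s_2 = 3/10*a_s_1 + 1/10*a_s_2 + 2/5*a_s_3 + 1/5*a_s_4
  a_s_3 = 1/10*a_s_1 + 2/5*a_s_2 + 1/10*a_s_3 + 2/5*a_s_4

Substituting a_s_1 = 1 and a_s_4 = 0, rearrange to (I - Q) a = r where r[i] = P(i -> s_1):
  [9/10, -2/5] . (a_s_2, a_s_3) = 3/10
  [-2/5, 9/10] . (a_s_2, a_s_3) = 1/10

Solving yields:
  a_s_2 = 31/65
  a_s_3 = 21/65

Starting state is s_3, so the absorption probability is a_s_3 = 21/65.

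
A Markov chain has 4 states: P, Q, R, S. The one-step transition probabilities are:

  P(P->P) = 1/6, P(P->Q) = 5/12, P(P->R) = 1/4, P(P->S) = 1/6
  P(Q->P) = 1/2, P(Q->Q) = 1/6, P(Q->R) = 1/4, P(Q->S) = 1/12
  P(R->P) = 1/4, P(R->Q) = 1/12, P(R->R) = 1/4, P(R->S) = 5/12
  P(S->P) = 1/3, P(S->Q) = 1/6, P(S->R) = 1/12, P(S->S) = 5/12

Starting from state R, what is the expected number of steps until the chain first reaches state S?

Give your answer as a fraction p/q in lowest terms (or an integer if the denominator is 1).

Answer: 524/149

Derivation:
Let h_i = expected steps to first reach S from state i.
Boundary: h_S = 0.
First-step equations for the other states:
  h_P = 1 + 1/6*h_P + 5/12*h_Q + 1/4*h_R + 1/6*h_S
  h_Q = 1 + 1/2*h_P + 1/6*h_Q + 1/4*h_R + 1/12*h_S
  h_R = 1 + 1/4*h_P + 1/12*h_Q + 1/4*h_R + 5/12*h_S

Substituting h_S = 0 and rearranging gives the linear system (I - Q) h = 1:
  [5/6, -5/12, -1/4] . (h_P, h_Q, h_R) = 1
  [-1/2, 5/6, -1/4] . (h_P, h_Q, h_R) = 1
  [-1/4, -1/12, 3/4] . (h_P, h_Q, h_R) = 1

Solving yields:
  h_P = 720/149
  h_Q = 768/149
  h_R = 524/149

Starting state is R, so the expected hitting time is h_R = 524/149.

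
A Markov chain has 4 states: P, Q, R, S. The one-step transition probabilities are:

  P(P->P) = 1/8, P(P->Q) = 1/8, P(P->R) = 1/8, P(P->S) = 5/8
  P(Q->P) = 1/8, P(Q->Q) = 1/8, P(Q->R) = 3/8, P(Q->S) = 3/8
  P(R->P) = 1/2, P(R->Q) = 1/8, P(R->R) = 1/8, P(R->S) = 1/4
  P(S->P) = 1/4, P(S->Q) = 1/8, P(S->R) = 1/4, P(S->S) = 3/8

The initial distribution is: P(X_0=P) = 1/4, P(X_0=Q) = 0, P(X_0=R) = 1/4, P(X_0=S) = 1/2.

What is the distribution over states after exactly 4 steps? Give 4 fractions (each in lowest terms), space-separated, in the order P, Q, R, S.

Answer: 4173/16384 1/8 3401/16384 3381/8192

Derivation:
Propagating the distribution step by step (d_{t+1} = d_t * P):
d_0 = (P=1/4, Q=0, R=1/4, S=1/2)
  d_1[P] = 1/4*1/8 + 0*1/8 + 1/4*1/2 + 1/2*1/4 = 9/32
  d_1[Q] = 1/4*1/8 + 0*1/8 + 1/4*1/8 + 1/2*1/8 = 1/8
  d_1[R] = 1/4*1/8 + 0*3/8 + 1/4*1/8 + 1/2*1/4 = 3/16
  d_1[S] = 1/4*5/8 + 0*3/8 + 1/4*1/4 + 1/2*3/8 = 13/32
d_1 = (P=9/32, Q=1/8, R=3/16, S=13/32)
  d_2[P] = 9/32*1/8 + 1/8*1/8 + 3/16*1/2 + 13/32*1/4 = 63/256
  d_2[Q] = 9/32*1/8 + 1/8*1/8 + 3/16*1/8 + 13/32*1/8 = 1/8
  d_2[R] = 9/32*1/8 + 1/8*3/8 + 3/16*1/8 + 13/32*1/4 = 53/256
  d_2[S] = 9/32*5/8 + 1/8*3/8 + 3/16*1/4 + 13/32*3/8 = 27/64
d_2 = (P=63/256, Q=1/8, R=53/256, S=27/64)
  d_3[P] = 63/256*1/8 + 1/8*1/8 + 53/256*1/2 + 27/64*1/4 = 523/2048
  d_3[Q] = 63/256*1/8 + 1/8*1/8 + 53/256*1/8 + 27/64*1/8 = 1/8
  d_3[R] = 63/256*1/8 + 1/8*3/8 + 53/256*1/8 + 27/64*1/4 = 107/512
  d_3[S] = 63/256*5/8 + 1/8*3/8 + 53/256*1/4 + 27/64*3/8 = 841/2048
d_3 = (P=523/2048, Q=1/8, R=107/512, S=841/2048)
  d_4[P] = 523/2048*1/8 + 1/8*1/8 + 107/512*1/2 + 841/2048*1/4 = 4173/16384
  d_4[Q] = 523/2048*1/8 + 1/8*1/8 + 107/512*1/8 + 841/2048*1/8 = 1/8
  d_4[R] = 523/2048*1/8 + 1/8*3/8 + 107/512*1/8 + 841/2048*1/4 = 3401/16384
  d_4[S] = 523/2048*5/8 + 1/8*3/8 + 107/512*1/4 + 841/2048*3/8 = 3381/8192
d_4 = (P=4173/16384, Q=1/8, R=3401/16384, S=3381/8192)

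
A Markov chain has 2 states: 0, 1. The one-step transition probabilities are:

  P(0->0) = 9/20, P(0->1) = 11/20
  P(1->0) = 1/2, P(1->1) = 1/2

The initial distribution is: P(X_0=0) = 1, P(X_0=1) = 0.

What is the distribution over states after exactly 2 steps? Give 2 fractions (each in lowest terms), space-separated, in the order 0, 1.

Answer: 191/400 209/400

Derivation:
Propagating the distribution step by step (d_{t+1} = d_t * P):
d_0 = (0=1, 1=0)
  d_1[0] = 1*9/20 + 0*1/2 = 9/20
  d_1[1] = 1*11/20 + 0*1/2 = 11/20
d_1 = (0=9/20, 1=11/20)
  d_2[0] = 9/20*9/20 + 11/20*1/2 = 191/400
  d_2[1] = 9/20*11/20 + 11/20*1/2 = 209/400
d_2 = (0=191/400, 1=209/400)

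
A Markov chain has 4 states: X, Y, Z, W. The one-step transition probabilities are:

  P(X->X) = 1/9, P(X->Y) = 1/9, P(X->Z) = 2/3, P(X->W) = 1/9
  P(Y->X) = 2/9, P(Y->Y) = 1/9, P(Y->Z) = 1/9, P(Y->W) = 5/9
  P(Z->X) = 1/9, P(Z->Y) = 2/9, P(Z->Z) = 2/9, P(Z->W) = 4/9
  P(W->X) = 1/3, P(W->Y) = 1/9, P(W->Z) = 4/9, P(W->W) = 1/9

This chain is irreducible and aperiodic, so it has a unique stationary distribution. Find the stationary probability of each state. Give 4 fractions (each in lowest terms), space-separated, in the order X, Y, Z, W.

The stationary distribution satisfies pi = pi * P, i.e.:
  pi_X = 1/9*pi_X + 2/9*pi_Y + 1/9*pi_Z + 1/3*pi_W
  pi_Y = 1/9*pi_X + 1/9*pi_Y + 2/9*pi_Z + 1/9*pi_W
  pi_Z = 2/3*pi_X + 1/9*pi_Y + 2/9*pi_Z + 4/9*pi_W
  pi_W = 1/9*pi_X + 5/9*pi_Y + 4/9*pi_Z + 1/9*pi_W
with normalization: pi_X + pi_Y + pi_Z + pi_W = 1.

Using the first 3 balance equations plus normalization, the linear system A*pi = b is:
  [-8/9, 2/9, 1/9, 1/3] . pi = 0
  [1/9, -8/9, 2/9, 1/9] . pi = 0
  [2/3, 1/9, -7/9, 4/9] . pi = 0
  [1, 1, 1, 1] . pi = 1

Solving yields:
  pi_X = 45/232
  pi_Y = 35/232
  pi_Z = 83/232
  pi_W = 69/232

Verification (pi * P):
  45/232*1/9 + 35/232*2/9 + 83/232*1/9 + 69/232*1/3 = 45/232 = pi_X  (ok)
  45/232*1/9 + 35/232*1/9 + 83/232*2/9 + 69/232*1/9 = 35/232 = pi_Y  (ok)
  45/232*2/3 + 35/232*1/9 + 83/232*2/9 + 69/232*4/9 = 83/232 = pi_Z  (ok)
  45/232*1/9 + 35/232*5/9 + 83/232*4/9 + 69/232*1/9 = 69/232 = pi_W  (ok)

Answer: 45/232 35/232 83/232 69/232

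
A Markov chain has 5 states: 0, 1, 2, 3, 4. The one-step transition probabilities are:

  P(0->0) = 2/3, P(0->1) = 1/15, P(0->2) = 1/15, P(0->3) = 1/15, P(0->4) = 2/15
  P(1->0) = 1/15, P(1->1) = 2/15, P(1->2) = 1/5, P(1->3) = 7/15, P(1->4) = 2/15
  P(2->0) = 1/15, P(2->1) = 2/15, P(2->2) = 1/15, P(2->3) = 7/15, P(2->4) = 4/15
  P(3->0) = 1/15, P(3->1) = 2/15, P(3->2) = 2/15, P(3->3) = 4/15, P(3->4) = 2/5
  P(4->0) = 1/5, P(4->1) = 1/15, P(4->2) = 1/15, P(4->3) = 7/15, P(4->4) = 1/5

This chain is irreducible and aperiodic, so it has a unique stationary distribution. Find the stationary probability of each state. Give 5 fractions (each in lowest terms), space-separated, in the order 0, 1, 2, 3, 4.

The stationary distribution satisfies pi = pi * P, i.e.:
  pi_0 = 2/3*pi_0 + 1/15*pi_1 + 1/15*pi_2 + 1/15*pi_3 + 1/5*pi_4
  pi_1 = 1/15*pi_0 + 2/15*pi_1 + 2/15*pi_2 + 2/15*pi_3 + 1/15*pi_4
  pi_2 = 1/15*pi_0 + 1/5*pi_1 + 1/15*pi_2 + 2/15*pi_3 + 1/15*pi_4
  pi_3 = 1/15*pi_0 + 7/15*pi_1 + 7/15*pi_2 + 4/15*pi_3 + 7/15*pi_4
  pi_4 = 2/15*pi_0 + 2/15*pi_1 + 4/15*pi_2 + 2/5*pi_3 + 1/5*pi_4
with normalization: pi_0 + pi_1 + pi_2 + pi_3 + pi_4 = 1.

Using the first 4 balance equations plus normalization, the linear system A*pi = b is:
  [-1/3, 1/15, 1/15, 1/15, 1/5] . pi = 0
  [1/15, -13/15, 2/15, 2/15, 1/15] . pi = 0
  [1/15, 1/5, -14/15, 2/15, 1/15] . pi = 0
  [1/15, 7/15, 7/15, -11/15, 7/15] . pi = 0
  [1, 1, 1, 1, 1] . pi = 1

Solving yields:
  pi_0 = 35/141
  pi_1 = 85/846
  pi_2 = 85/846
  pi_3 = 259/846
  pi_4 = 23/94

Verification (pi * P):
  35/141*2/3 + 85/846*1/15 + 85/846*1/15 + 259/846*1/15 + 23/94*1/5 = 35/141 = pi_0  (ok)
  35/141*1/15 + 85/846*2/15 + 85/846*2/15 + 259/846*2/15 + 23/94*1/15 = 85/846 = pi_1  (ok)
  35/141*1/15 + 85/846*1/5 + 85/846*1/15 + 259/846*2/15 + 23/94*1/15 = 85/846 = pi_2  (ok)
  35/141*1/15 + 85/846*7/15 + 85/846*7/15 + 259/846*4/15 + 23/94*7/15 = 259/846 = pi_3  (ok)
  35/141*2/15 + 85/846*2/15 + 85/846*4/15 + 259/846*2/5 + 23/94*1/5 = 23/94 = pi_4  (ok)

Answer: 35/141 85/846 85/846 259/846 23/94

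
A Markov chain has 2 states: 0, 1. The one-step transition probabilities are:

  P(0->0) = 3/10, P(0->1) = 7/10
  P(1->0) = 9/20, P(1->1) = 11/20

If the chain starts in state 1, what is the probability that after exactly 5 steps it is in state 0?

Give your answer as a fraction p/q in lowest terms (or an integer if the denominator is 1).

Computing P^5 by repeated multiplication:
P^1 =
  0: [3/10, 7/10]
  1: [9/20, 11/20]
P^2 =
  0: [81/200, 119/200]
  1: [153/400, 247/400]
P^3 =
  0: [1557/4000, 2443/4000]
  1: [3141/8000, 4859/8000]
P^4 =
  0: [31329/80000, 48671/80000]
  1: [62577/160000, 97423/160000]
P^5 =
  0: [626013/1600000, 973987/1600000]
  1: [1252269/3200000, 1947731/3200000]

(P^5)[1 -> 0] = 1252269/3200000

Answer: 1252269/3200000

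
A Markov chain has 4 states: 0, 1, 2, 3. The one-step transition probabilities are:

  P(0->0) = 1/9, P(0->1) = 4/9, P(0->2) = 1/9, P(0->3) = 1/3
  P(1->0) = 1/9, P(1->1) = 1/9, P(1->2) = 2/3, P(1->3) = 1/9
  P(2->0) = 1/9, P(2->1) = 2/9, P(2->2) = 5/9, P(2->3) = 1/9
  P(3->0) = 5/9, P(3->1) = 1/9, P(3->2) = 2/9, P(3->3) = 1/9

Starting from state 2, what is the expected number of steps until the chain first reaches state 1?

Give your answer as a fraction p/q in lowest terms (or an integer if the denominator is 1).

Let h_i = expected steps to first reach 1 from state i.
Boundary: h_1 = 0.
First-step equations for the other states:
  h_0 = 1 + 1/9*h_0 + 4/9*h_1 + 1/9*h_2 + 1/3*h_3
  h_2 = 1 + 1/9*h_0 + 2/9*h_1 + 5/9*h_2 + 1/9*h_3
  h_3 = 1 + 5/9*h_0 + 1/9*h_1 + 2/9*h_2 + 1/9*h_3

Substituting h_1 = 0 and rearranging gives the linear system (I - Q) h = 1:
  [8/9, -1/9, -1/3] . (h_0, h_2, h_3) = 1
  [-1/9, 4/9, -1/9] . (h_0, h_2, h_3) = 1
  [-5/9, -2/9, 8/9] . (h_0, h_2, h_3) = 1

Solving yields:
  h_0 = 513/161
  h_2 = 657/161
  h_3 = 666/161

Starting state is 2, so the expected hitting time is h_2 = 657/161.

Answer: 657/161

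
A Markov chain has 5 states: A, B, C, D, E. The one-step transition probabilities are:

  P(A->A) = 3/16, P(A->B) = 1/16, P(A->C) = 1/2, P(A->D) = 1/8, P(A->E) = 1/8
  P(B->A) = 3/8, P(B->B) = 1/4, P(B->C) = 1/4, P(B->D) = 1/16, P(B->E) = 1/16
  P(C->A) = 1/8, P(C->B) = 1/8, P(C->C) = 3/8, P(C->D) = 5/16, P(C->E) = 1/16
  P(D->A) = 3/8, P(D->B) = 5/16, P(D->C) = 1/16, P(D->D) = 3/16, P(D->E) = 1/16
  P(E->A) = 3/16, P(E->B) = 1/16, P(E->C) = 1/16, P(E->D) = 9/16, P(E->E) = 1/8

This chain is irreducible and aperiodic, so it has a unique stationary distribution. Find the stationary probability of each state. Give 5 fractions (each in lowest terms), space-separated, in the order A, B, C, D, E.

Answer: 253/1047 2093/12564 405/1396 1375/6282 260/3141

Derivation:
The stationary distribution satisfies pi = pi * P, i.e.:
  pi_A = 3/16*pi_A + 3/8*pi_B + 1/8*pi_C + 3/8*pi_D + 3/16*pi_E
  pi_B = 1/16*pi_A + 1/4*pi_B + 1/8*pi_C + 5/16*pi_D + 1/16*pi_E
  pi_C = 1/2*pi_A + 1/4*pi_B + 3/8*pi_C + 1/16*pi_D + 1/16*pi_E
  pi_D = 1/8*pi_A + 1/16*pi_B + 5/16*pi_C + 3/16*pi_D + 9/16*pi_E
  pi_E = 1/8*pi_A + 1/16*pi_B + 1/16*pi_C + 1/16*pi_D + 1/8*pi_E
with normalization: pi_A + pi_B + pi_C + pi_D + pi_E = 1.

Using the first 4 balance equations plus normalization, the linear system A*pi = b is:
  [-13/16, 3/8, 1/8, 3/8, 3/16] . pi = 0
  [1/16, -3/4, 1/8, 5/16, 1/16] . pi = 0
  [1/2, 1/4, -5/8, 1/16, 1/16] . pi = 0
  [1/8, 1/16, 5/16, -13/16, 9/16] . pi = 0
  [1, 1, 1, 1, 1] . pi = 1

Solving yields:
  pi_A = 253/1047
  pi_B = 2093/12564
  pi_C = 405/1396
  pi_D = 1375/6282
  pi_E = 260/3141

Verification (pi * P):
  253/1047*3/16 + 2093/12564*3/8 + 405/1396*1/8 + 1375/6282*3/8 + 260/3141*3/16 = 253/1047 = pi_A  (ok)
  253/1047*1/16 + 2093/12564*1/4 + 405/1396*1/8 + 1375/6282*5/16 + 260/3141*1/16 = 2093/12564 = pi_B  (ok)
  253/1047*1/2 + 2093/12564*1/4 + 405/1396*3/8 + 1375/6282*1/16 + 260/3141*1/16 = 405/1396 = pi_C  (ok)
  253/1047*1/8 + 2093/12564*1/16 + 405/1396*5/16 + 1375/6282*3/16 + 260/3141*9/16 = 1375/6282 = pi_D  (ok)
  253/1047*1/8 + 2093/12564*1/16 + 405/1396*1/16 + 1375/6282*1/16 + 260/3141*1/8 = 260/3141 = pi_E  (ok)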